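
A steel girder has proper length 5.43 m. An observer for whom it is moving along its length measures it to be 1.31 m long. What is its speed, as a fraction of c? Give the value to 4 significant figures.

β ≈ 0.9705

γ = L₀/L = 5.43/1.31 = 4.14504
β = √(1 − 1/γ²) = 0.9705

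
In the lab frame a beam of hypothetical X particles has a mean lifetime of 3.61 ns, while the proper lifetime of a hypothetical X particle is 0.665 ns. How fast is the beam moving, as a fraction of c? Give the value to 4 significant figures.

γ = Δt/τ₀ = 3.61/0.665 = 5.42857
β = √(1 − 1/γ²) = √(1 − 1/5.42857²) = 0.9829

β ≈ 0.9829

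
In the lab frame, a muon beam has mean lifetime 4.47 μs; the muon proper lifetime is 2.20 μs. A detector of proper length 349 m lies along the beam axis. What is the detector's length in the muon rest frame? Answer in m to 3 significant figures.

L ≈ 172 m

Time dilation ⇒ γ = Δt/τ₀ = 4.47/2.20 = 2.0318
Length contraction: L = L₀/γ = 349/2.0318 = 172 m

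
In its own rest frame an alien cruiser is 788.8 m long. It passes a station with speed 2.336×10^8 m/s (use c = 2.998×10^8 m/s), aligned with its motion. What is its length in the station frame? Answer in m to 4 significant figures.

L ≈ 494.4 m

β = v/c = 2.336×10^8 / 2.998×10^8 = 0.779186
γ = 1/√(1 − 0.779186²) = 1.59542
Length contraction: L = L₀/γ = 788.8/1.59542 = 494.4 m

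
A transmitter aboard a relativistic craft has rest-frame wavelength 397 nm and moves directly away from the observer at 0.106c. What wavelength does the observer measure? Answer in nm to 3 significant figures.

λ_obs ≈ 442 nm

Relativistic Doppler: λ_obs = λ_src √((1+β)/(1−β))
= 397 × √(1.1060/0.89400) = 397 × 1.1123 = 442 nm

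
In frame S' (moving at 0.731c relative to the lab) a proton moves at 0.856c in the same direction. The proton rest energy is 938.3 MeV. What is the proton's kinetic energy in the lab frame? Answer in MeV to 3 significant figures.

u_lab = (0.856 + 0.731)/(1 + 0.856×0.731) = 0.976173
γ = 1/√(1 − 0.976173²) = 4.6085
K = (γ − 1)m₀c² = (4.6085 − 1) × 938.3 = 3.6085 × 938.3 = 3390 MeV

K ≈ 3390 MeV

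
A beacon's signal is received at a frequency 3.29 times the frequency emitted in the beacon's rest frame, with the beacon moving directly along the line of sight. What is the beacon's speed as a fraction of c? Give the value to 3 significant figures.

β ≈ 0.831

f_obs/f_src = √((1+β)/(1−β)) = 3.29  ⇒  (1+β)/(1−β) = 10.824
β = |1 − D²|/(1 + D²) = |1 − 10.824|/(1 + 10.824) = 0.831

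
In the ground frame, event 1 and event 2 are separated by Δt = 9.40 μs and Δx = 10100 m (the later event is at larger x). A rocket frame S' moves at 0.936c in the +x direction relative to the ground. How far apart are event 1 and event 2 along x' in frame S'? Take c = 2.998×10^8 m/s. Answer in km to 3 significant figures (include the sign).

γ = 1/√(1 − 0.936²) = 2.8409
Δx' = γ(Δx − vΔt) = 2.8409 × (10100 m − 0.936×(2.998×10^8 m/s)×9.40×10^-6 s)
= 2.8409 × (7462.2 m) = 21.2 km

Δx' ≈ 21.2 km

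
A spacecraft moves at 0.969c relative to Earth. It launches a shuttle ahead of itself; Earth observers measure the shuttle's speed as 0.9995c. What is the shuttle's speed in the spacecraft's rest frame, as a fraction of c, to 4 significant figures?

u' ≈ 0.9687c

Inverse velocity addition: u' = (u − v)/(1 − uv/c²)
= (0.9995 − 0.969)/(1 − 0.9995×0.969) = 0.03050/0.0314845 = 0.9687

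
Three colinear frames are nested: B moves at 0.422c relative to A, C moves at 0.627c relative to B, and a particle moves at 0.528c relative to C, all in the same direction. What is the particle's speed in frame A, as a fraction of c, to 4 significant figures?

u ≈ 0.9440c

Compose boost 2: (0.627 + 0.422)/(1 + 0.627×0.422) = 1.049/1.26459 = 0.829515
Compose boost 3: (0.528 + 0.829515)/(1 + 0.528×0.829515) = 1.35752/1.43798 = 0.9440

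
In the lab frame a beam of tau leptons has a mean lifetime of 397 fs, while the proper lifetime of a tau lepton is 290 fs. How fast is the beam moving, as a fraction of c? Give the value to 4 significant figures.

γ = Δt/τ₀ = 397/290 = 1.36897
β = √(1 − 1/γ²) = √(1 − 1/1.36897²) = 0.6829

β ≈ 0.6829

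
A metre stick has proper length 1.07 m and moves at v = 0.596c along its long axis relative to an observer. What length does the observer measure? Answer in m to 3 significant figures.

L ≈ 0.859 m

γ = 1/√(1 − 0.596²) = 1.2454
Length contraction: L = L₀/γ = 1.07/1.2454 = 0.859 m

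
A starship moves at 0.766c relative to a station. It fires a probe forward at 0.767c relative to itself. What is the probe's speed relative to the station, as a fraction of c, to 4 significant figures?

Relativistic velocity addition: u = (u' + v)/(1 + u'v/c²)
= (0.767 + 0.766)/(1 + 0.767×0.766) = 1.533/1.58752 = 0.9657

u ≈ 0.9657c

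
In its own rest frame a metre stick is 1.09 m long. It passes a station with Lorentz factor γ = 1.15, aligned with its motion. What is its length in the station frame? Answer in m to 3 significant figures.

L ≈ 0.948 m

γ = 1.15 (given)
Length contraction: L = L₀/γ = 1.09/1.15 = 0.948 m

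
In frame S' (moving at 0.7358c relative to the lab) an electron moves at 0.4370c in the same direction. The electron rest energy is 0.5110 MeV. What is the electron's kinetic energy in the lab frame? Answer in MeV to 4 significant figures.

u_lab = (0.4370 + 0.7358)/(1 + 0.4370×0.7358) = 0.8874464
γ = 1/√(1 − 0.8874464²) = 2.16962
K = (γ − 1)m₀c² = (2.16962 − 1) × 0.5110 = 1.16962 × 0.5110 = 0.5977 MeV

K ≈ 0.5977 MeV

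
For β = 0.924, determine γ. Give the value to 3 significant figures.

γ = 1/√(1 − β²) = 1/√(1 − 0.924²) = 1/√(0.14622) = 2.62

γ ≈ 2.62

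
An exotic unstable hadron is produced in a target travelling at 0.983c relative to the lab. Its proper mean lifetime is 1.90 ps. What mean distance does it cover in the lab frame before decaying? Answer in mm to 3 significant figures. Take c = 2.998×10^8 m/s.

γ = 1/√(1 − 0.983²) = 5.4465
Dilated lifetime: Δt = γτ₀ = 5.4465 × 1.90 ps = 10.348 ps
d = vΔt = 0.983c × 10.348 ps = 2.9470×10^8 m/s × 1.0348×10^-11 s = 3.05 mm

d ≈ 3.05 mm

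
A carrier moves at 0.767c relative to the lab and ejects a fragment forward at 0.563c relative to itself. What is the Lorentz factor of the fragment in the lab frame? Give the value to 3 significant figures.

γ ≈ 2.70

u_lab = (0.563 + 0.767)/(1 + 0.563×0.767) = 1.330/1.43182 = 0.928887
γ = 1/√(1 − 0.928887²) = 2.70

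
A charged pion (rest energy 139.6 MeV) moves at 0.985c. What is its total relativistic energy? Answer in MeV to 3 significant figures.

E ≈ 809 MeV

γ = 1/√(1 − 0.985²) = 5.7953
E = γm₀c² = 5.7953 × 139.6 MeV = 809 MeV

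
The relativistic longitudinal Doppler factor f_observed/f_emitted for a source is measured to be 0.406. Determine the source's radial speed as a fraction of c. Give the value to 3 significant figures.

β ≈ 0.717

f_obs/f_src = √((1−β)/(1+β)) = 0.406  ⇒  (1−β)/(1+β) = 0.16484
β = |1 − D²|/(1 + D²) = |1 − 0.16484|/(1 + 0.16484) = 0.717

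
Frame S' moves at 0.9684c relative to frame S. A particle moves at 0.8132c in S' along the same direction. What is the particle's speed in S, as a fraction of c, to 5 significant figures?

u ≈ 0.99670c

Relativistic velocity addition: u = (u' + v)/(1 + u'v/c²)
= (0.8132 + 0.9684)/(1 + 0.8132×0.9684) = 1.7816/1.787503 = 0.99670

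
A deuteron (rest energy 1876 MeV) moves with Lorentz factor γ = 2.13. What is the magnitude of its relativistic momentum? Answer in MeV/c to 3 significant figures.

p ≈ 3530 MeV/c

β = √(1 − 1/γ²) = √(1 − 1/2.13²) = 0.88294
p = γβm₀c = 2.13 × 0.88294 × 1876 MeV/c = 3530 MeV/c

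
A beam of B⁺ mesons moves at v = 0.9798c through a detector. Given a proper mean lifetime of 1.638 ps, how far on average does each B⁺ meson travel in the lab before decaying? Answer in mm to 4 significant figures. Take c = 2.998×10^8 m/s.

γ = 1/√(1 − 0.9798²) = 5.00050
Dilated lifetime: Δt = γτ₀ = 5.00050 × 1.638 ps = 8.19082 ps
d = vΔt = 0.9798c × 8.19082 ps = 2.93744×10^8 m/s × 8.19082×10^-12 s = 2.406 mm

d ≈ 2.406 mm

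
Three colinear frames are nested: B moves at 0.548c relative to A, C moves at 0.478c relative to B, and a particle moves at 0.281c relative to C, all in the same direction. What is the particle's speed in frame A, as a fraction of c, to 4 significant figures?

u ≈ 0.8906c

Compose boost 2: (0.478 + 0.548)/(1 + 0.478×0.548) = 1.026/1.26194 = 0.813031
Compose boost 3: (0.281 + 0.813031)/(1 + 0.281×0.813031) = 1.09403/1.22846 = 0.8906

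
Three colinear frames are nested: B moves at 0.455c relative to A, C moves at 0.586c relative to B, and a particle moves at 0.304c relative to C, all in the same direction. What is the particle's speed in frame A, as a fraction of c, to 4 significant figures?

Compose boost 2: (0.586 + 0.455)/(1 + 0.586×0.455) = 1.041/1.26663 = 0.821866
Compose boost 3: (0.304 + 0.821866)/(1 + 0.304×0.821866) = 1.12587/1.24985 = 0.9008

u ≈ 0.9008c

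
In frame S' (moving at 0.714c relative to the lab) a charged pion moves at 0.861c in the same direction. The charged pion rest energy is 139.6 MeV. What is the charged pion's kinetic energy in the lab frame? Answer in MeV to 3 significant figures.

K ≈ 493 MeV

u_lab = (0.861 + 0.714)/(1 + 0.861×0.714) = 0.975381
γ = 1/√(1 − 0.975381²) = 4.5346
K = (γ − 1)m₀c² = (4.5346 − 1) × 139.6 = 3.5346 × 139.6 = 493 MeV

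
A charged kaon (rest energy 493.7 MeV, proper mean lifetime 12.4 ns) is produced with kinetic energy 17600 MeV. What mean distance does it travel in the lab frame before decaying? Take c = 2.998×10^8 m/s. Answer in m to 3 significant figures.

d ≈ 136 m

γ = 1 + K/(m₀c²) = 1 + 17600/493.7 = 36.649
β = √(1 − 1/γ²) = 0.99963
Dilated lifetime: γτ₀ = 36.649 × 12.4 ns = 454.45 ns
d = βc·γτ₀ = 0.99963 × (2.998×10^8 m/s) × 4.5445×10^-7 s = 136 m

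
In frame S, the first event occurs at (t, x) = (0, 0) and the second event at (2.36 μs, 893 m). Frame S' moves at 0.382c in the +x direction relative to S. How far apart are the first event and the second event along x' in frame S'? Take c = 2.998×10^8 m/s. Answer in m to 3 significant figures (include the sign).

γ = 1/√(1 − 0.382²) = 1.0821
Δx' = γ(Δx − vΔt) = 1.0821 × (893 m − 0.382×(2.998×10^8 m/s)×2.36×10^-6 s)
= 1.0821 × (622.72 m) = 674 m

Δx' ≈ 674 m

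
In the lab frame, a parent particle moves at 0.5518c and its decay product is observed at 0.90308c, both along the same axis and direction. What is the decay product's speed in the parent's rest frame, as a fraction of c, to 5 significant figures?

u' ≈ 0.70021c

Inverse velocity addition: u' = (u − v)/(1 − uv/c²)
= (0.90308 − 0.5518)/(1 − 0.90308×0.5518) = 0.35128/0.5016805 = 0.70021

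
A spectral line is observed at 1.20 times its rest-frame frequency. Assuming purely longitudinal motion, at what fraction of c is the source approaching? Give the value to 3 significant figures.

f_obs/f_src = √((1+β)/(1−β)) = 1.20  ⇒  (1+β)/(1−β) = 1.4400
β = |1 − D²|/(1 + D²) = |1 − 1.4400|/(1 + 1.4400) = 0.180

β ≈ 0.180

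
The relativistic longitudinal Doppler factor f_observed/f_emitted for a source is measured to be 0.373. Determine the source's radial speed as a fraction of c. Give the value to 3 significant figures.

β ≈ 0.756

f_obs/f_src = √((1−β)/(1+β)) = 0.373  ⇒  (1−β)/(1+β) = 0.13913
β = |1 − D²|/(1 + D²) = |1 − 0.13913|/(1 + 0.13913) = 0.756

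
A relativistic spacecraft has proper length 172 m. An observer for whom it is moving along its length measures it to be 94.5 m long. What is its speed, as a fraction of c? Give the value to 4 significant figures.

γ = L₀/L = 172/94.5 = 1.82011
β = √(1 − 1/γ²) = 0.8355

β ≈ 0.8355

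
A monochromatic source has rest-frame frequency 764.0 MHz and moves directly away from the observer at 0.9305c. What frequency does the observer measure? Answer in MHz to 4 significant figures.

Relativistic Doppler: f_obs = f_src √((1−β)/(1+β))
= 764.0 × √(0.0695000/1.93050) = 764.0 × 0.189739 = 145.0 MHz

f_obs ≈ 145.0 MHz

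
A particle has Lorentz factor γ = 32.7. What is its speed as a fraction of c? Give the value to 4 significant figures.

β = √(1 − 1/γ²) = √(1 − 1/32.7²) = √(0.999065) = 0.9995

β ≈ 0.9995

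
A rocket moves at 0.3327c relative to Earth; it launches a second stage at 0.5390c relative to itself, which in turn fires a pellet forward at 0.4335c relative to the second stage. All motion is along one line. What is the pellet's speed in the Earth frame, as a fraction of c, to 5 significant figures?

u ≈ 0.88809c

Compose boost 2: (0.5390 + 0.3327)/(1 + 0.5390×0.3327) = 0.87170/1.179325 = 0.7391514
Compose boost 3: (0.4335 + 0.7391514)/(1 + 0.4335×0.7391514) = 1.172651/1.320422 = 0.88809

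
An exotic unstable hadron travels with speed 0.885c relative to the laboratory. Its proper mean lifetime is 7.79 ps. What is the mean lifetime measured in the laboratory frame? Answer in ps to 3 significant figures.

γ = 1/√(1 − 0.885²) = 2.1478
Time dilation: Δt = γτ₀ = 2.1478 × 7.79 ps = 16.7 ps

Δt ≈ 16.7 ps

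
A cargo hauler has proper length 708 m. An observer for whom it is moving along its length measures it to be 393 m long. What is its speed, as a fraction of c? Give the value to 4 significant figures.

γ = L₀/L = 708/393 = 1.80153
β = √(1 − 1/γ²) = 0.8318

β ≈ 0.8318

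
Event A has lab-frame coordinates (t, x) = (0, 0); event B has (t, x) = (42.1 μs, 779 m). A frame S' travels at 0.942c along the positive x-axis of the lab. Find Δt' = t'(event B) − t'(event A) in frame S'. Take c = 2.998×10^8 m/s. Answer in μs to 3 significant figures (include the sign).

Δt' ≈ 118 μs

γ = 1/√(1 − 0.942²) = 2.9796
Δt' = γ(Δt − vΔx/c²) = 2.9796 × (42.1 μs − 0.942×779 m / (2.998×10^8 m/s))
= 2.9796 × (39.652 μs) = 118 μs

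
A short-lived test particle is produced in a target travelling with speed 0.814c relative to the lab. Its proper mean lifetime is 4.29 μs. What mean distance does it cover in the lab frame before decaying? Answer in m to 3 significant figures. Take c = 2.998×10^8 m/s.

γ = 1/√(1 − 0.814²) = 1.7216
Dilated lifetime: Δt = γτ₀ = 1.7216 × 4.29 μs = 7.3855 μs
d = vΔt = 0.814c × 7.3855 μs = 2.4404×10^8 m/s × 7.3855×10^-6 s = 1800 m

d ≈ 1800 m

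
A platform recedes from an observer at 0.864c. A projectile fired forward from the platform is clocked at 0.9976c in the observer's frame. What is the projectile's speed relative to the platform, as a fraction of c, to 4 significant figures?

Inverse velocity addition: u' = (u − v)/(1 − uv/c²)
= (0.9976 − 0.864)/(1 − 0.9976×0.864) = 0.1336/0.138074 = 0.9676

u' ≈ 0.9676c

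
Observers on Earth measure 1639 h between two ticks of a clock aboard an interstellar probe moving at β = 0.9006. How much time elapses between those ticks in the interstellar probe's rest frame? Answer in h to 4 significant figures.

γ = 1/√(1 − 0.9006²) = 2.30071
Proper time: τ₀ = Δt/γ = 1639/2.30071 = 712.4 h

τ₀ ≈ 712.4 h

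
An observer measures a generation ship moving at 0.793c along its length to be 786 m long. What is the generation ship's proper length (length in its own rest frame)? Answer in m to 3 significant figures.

L₀ ≈ 1290 m

γ = 1/√(1 − 0.793²) = 1.6414
L₀ = γL = 1.6414 × 786 = 1290 m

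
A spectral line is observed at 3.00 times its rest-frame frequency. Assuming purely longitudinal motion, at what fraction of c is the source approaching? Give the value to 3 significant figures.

β ≈ 0.800

f_obs/f_src = √((1+β)/(1−β)) = 3.00  ⇒  (1+β)/(1−β) = 9.0000
β = |1 − D²|/(1 + D²) = |1 − 9.0000|/(1 + 9.0000) = 0.800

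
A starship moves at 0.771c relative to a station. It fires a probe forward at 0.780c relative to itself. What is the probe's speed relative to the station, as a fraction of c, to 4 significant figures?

u ≈ 0.9685c

Relativistic velocity addition: u = (u' + v)/(1 + u'v/c²)
= (0.780 + 0.771)/(1 + 0.780×0.771) = 1.551/1.60138 = 0.9685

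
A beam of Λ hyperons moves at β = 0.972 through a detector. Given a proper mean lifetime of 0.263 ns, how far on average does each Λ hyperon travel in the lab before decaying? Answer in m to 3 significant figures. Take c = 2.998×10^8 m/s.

d ≈ 0.326 m

γ = 1/√(1 − 0.972²) = 4.2557
Dilated lifetime: Δt = γτ₀ = 4.2557 × 0.263 ns = 1.1192 ns
d = vΔt = 0.972c × 1.1192 ns = 2.9141×10^8 m/s × 1.1192×10^-9 s = 0.326 m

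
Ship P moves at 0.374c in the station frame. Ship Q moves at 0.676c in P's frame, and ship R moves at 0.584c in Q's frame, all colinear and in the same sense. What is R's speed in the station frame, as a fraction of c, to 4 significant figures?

Compose boost 2: (0.676 + 0.374)/(1 + 0.676×0.374) = 1.050/1.25282 = 0.838107
Compose boost 3: (0.584 + 0.838107)/(1 + 0.584×0.838107) = 1.42211/1.48945 = 0.9548

u ≈ 0.9548c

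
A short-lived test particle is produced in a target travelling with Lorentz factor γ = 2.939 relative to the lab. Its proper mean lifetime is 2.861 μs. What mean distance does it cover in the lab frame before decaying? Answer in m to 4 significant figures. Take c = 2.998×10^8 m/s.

d ≈ 2370 m

β = √(1 − 1/γ²) = √(1 − 1/2.939²) = 0.940334
Dilated lifetime: Δt = γτ₀ = 2.939 × 2.861 μs = 8.40848 μs
d = vΔt = 0.940334c × 8.40848 μs = 2.81912×10^8 m/s × 8.40848×10^-6 s = 2370 m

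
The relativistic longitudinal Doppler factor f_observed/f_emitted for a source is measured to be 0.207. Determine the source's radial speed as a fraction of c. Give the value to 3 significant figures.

f_obs/f_src = √((1−β)/(1+β)) = 0.207  ⇒  (1−β)/(1+β) = 0.042849
β = |1 − D²|/(1 + D²) = |1 − 0.042849|/(1 + 0.042849) = 0.918

β ≈ 0.918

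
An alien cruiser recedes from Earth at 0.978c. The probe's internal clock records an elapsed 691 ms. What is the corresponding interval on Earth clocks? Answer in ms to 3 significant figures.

Δt ≈ 3310 ms

γ = 1/√(1 − 0.978²) = 4.7938
Time dilation: Δt = γτ₀ = 4.7938 × 691 ms = 3310 ms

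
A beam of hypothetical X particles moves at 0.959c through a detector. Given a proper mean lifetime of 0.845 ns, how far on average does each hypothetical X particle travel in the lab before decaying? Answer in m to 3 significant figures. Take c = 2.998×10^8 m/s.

γ = 1/√(1 − 0.959²) = 3.5285
Dilated lifetime: Δt = γτ₀ = 3.5285 × 0.845 ns = 2.9816 ns
d = vΔt = 0.959c × 2.9816 ns = 2.8751×10^8 m/s × 2.9816×10^-9 s = 0.857 m

d ≈ 0.857 m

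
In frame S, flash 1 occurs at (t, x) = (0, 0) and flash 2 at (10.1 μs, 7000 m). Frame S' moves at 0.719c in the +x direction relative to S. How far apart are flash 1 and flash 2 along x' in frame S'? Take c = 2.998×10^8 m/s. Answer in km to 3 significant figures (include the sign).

Δx' ≈ 6.94 km

γ = 1/√(1 − 0.719²) = 1.4388
Δx' = γ(Δx − vΔt) = 1.4388 × (7000 m − 0.719×(2.998×10^8 m/s)×10.1×10^-6 s)
= 1.4388 × (4822.9 m) = 6.94 km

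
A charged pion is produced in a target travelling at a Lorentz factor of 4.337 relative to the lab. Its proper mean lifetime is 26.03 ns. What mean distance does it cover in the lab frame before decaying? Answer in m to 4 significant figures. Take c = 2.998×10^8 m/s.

β = √(1 − 1/γ²) = √(1 − 1/4.337²) = 0.973055
Dilated lifetime: Δt = γτ₀ = 4.337 × 26.03 ns = 112.892 ns
d = vΔt = 0.973055c × 112.892 ns = 2.91722×10^8 m/s × 1.12892×10^-7 s = 32.93 m

d ≈ 32.93 m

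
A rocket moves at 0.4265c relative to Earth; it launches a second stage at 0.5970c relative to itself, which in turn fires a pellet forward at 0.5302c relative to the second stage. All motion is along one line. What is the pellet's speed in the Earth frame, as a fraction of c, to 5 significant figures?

u ≈ 0.93959c

Compose boost 2: (0.5970 + 0.4265)/(1 + 0.5970×0.4265) = 1.0235/1.254620 = 0.8157845
Compose boost 3: (0.5302 + 0.8157845)/(1 + 0.5302×0.8157845) = 1.345985/1.432529 = 0.93959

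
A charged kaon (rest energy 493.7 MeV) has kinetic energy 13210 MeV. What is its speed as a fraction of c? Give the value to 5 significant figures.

β ≈ 0.99935

γ = 1 + K/(m₀c²) = 1 + 13210/493.7 = 27.75714
β = √(1 − 1/γ²) = 0.99935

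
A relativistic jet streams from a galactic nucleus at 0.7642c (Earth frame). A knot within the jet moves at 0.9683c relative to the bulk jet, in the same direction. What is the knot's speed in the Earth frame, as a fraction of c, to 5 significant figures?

Relativistic velocity addition: u = (u' + v)/(1 + u'v/c²)
= (0.9683 + 0.7642)/(1 + 0.9683×0.7642) = 1.7325/1.739975 = 0.99570

u ≈ 0.99570c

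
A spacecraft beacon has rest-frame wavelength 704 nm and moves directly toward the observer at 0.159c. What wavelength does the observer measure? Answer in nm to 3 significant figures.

λ_obs ≈ 600 nm

Relativistic Doppler: λ_obs = λ_src √((1−β)/(1+β))
= 704 × √(0.84100/1.1590) = 704 × 0.85184 = 600 nm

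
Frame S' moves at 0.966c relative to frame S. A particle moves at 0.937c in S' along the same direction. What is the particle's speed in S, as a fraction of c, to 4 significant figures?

Relativistic velocity addition: u = (u' + v)/(1 + u'v/c²)
= (0.937 + 0.966)/(1 + 0.937×0.966) = 1.903/1.90514 = 0.9989

u ≈ 0.9989c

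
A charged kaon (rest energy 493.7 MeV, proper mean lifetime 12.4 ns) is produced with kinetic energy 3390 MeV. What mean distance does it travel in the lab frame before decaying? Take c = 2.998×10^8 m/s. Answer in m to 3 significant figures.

d ≈ 29.0 m

γ = 1 + K/(m₀c²) = 1 + 3390/493.7 = 7.8665
β = √(1 − 1/γ²) = 0.99189
Dilated lifetime: γτ₀ = 7.8665 × 12.4 ns = 97.545 ns
d = βc·γτ₀ = 0.99189 × (2.998×10^8 m/s) × 9.7545×10^-8 s = 29.0 m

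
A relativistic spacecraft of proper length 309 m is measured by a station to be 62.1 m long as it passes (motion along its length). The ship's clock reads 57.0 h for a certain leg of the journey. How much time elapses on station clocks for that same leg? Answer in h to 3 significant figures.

Length contraction ⇒ γ = L₀/L = 309/62.1 = 4.9758
Time dilation: Δt = γτ₀ = 4.9758 × 57.0 h = 284 h

Δt ≈ 284 h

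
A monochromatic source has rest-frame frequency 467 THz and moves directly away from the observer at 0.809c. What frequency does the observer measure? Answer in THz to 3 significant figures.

Relativistic Doppler: f_obs = f_src √((1−β)/(1+β))
= 467 × √(0.19100/1.8090) = 467 × 0.32494 = 152 THz

f_obs ≈ 152 THz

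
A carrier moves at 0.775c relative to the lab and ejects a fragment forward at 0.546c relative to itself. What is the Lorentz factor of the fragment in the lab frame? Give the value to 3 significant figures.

u_lab = (0.546 + 0.775)/(1 + 0.546×0.775) = 1.321/1.42315 = 0.928223
γ = 1/√(1 − 0.928223²) = 2.69

γ ≈ 2.69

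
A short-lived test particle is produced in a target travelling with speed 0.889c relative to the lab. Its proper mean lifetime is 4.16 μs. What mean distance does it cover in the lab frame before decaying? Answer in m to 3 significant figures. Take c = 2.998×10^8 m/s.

γ = 1/√(1 − 0.889²) = 2.1838
Dilated lifetime: Δt = γτ₀ = 2.1838 × 4.16 μs = 9.0848 μs
d = vΔt = 0.889c × 9.0848 μs = 2.6652×10^8 m/s × 9.0848×10^-6 s = 2420 m

d ≈ 2420 m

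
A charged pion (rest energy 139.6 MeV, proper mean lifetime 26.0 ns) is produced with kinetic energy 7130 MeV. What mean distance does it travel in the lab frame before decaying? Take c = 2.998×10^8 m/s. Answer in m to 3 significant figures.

γ = 1 + K/(m₀c²) = 1 + 7130/139.6 = 52.074
β = √(1 − 1/γ²) = 0.99982
Dilated lifetime: γτ₀ = 52.074 × 26.0 ns = 1353.9 ns
d = βc·γτ₀ = 0.99982 × (2.998×10^8 m/s) × 1.3539×10^-6 s = 406 m

d ≈ 406 m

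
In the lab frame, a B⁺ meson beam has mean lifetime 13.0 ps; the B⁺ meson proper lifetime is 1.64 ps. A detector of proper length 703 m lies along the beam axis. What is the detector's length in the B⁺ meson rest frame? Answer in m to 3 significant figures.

L ≈ 88.7 m

Time dilation ⇒ γ = Δt/τ₀ = 13.0/1.64 = 7.9268
Length contraction: L = L₀/γ = 703/7.9268 = 88.7 m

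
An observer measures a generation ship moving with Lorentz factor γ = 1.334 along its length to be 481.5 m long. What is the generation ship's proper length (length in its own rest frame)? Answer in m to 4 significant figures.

γ = 1.334 (given)
L₀ = γL = 1.334 × 481.5 = 642.3 m

L₀ ≈ 642.3 m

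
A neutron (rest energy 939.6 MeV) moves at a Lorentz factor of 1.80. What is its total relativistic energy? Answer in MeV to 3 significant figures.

E ≈ 1690 MeV

γ = 1.80 (given)
E = γm₀c² = 1.80 × 939.6 MeV = 1690 MeV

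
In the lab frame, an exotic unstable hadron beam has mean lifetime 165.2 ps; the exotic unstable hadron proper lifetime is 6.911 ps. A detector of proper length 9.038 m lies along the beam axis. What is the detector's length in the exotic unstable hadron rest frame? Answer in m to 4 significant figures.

L ≈ 0.3781 m

Time dilation ⇒ γ = Δt/τ₀ = 165.2/6.911 = 23.9039
Length contraction: L = L₀/γ = 9.038/23.9039 = 0.3781 m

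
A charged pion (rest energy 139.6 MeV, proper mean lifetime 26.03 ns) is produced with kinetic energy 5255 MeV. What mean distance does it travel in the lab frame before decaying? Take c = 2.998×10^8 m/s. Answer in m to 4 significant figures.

γ = 1 + K/(m₀c²) = 1 + 5255/139.6 = 38.6433
β = √(1 − 1/γ²) = 0.999665
Dilated lifetime: γτ₀ = 38.6433 × 26.03 ns = 1005.88 ns
d = βc·γτ₀ = 0.999665 × (2.998×10^8 m/s) × 1.00588×10^-6 s = 301.5 m

d ≈ 301.5 m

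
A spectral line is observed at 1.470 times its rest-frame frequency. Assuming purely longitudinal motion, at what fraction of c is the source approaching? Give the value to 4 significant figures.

f_obs/f_src = √((1+β)/(1−β)) = 1.470  ⇒  (1+β)/(1−β) = 2.16090
β = |1 − D²|/(1 + D²) = |1 − 2.16090|/(1 + 2.16090) = 0.3673

β ≈ 0.3673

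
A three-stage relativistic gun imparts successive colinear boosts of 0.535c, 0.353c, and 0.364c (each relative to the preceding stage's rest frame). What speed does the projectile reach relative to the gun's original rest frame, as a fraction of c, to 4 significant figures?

u ≈ 0.8735c

Compose boost 2: (0.353 + 0.535)/(1 + 0.353×0.535) = 0.8880/1.18885 = 0.746937
Compose boost 3: (0.364 + 0.746937)/(1 + 0.364×0.746937) = 1.11094/1.27189 = 0.8735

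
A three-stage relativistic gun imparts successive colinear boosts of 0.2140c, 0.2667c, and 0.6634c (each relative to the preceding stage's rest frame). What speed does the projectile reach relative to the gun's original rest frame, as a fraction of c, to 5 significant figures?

Compose boost 2: (0.2667 + 0.2140)/(1 + 0.2667×0.2140) = 0.48070/1.057074 = 0.4547459
Compose boost 3: (0.6634 + 0.4547459)/(1 + 0.6634×0.4547459) = 1.118146/1.301678 = 0.85900

u ≈ 0.85900c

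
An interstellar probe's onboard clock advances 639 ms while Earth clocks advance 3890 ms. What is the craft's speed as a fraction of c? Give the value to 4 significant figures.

γ = Δt/τ₀ = 3890/639 = 6.08764
β = √(1 − 1/γ²) = √(1 − 1/6.08764²) = 0.9864

β ≈ 0.9864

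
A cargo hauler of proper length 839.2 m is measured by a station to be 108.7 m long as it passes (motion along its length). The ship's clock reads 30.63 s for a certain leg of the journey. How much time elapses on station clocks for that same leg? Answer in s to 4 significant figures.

Length contraction ⇒ γ = L₀/L = 839.2/108.7 = 7.72033
Time dilation: Δt = γτ₀ = 7.72033 × 30.63 s = 236.5 s

Δt ≈ 236.5 s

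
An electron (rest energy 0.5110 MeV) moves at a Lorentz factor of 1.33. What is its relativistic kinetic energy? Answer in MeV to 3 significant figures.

K ≈ 0.169 MeV

γ = 1.33 (given)
K = (γ − 1)m₀c² = (1.33 − 1) × 0.5110 MeV = 0.33000 × 0.5110 MeV = 0.169 MeV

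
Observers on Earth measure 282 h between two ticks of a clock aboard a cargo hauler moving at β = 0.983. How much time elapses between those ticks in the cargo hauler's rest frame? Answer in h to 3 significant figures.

γ = 1/√(1 − 0.983²) = 5.4465
Proper time: τ₀ = Δt/γ = 282/5.4465 = 51.8 h

τ₀ ≈ 51.8 h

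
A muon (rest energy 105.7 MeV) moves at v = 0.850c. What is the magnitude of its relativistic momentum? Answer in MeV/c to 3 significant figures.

γ = 1/√(1 − 0.850²) = 1.8983
p = γβm₀c = 1.8983 × 0.850 × 105.7 MeV/c = 171 MeV/c

p ≈ 171 MeV/c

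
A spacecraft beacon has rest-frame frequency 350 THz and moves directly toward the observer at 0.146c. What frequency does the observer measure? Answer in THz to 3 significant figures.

Relativistic Doppler: f_obs = f_src √((1+β)/(1−β))
= 350 × √(1.1460/0.85400) = 350 × 1.1584 = 405 THz

f_obs ≈ 405 THz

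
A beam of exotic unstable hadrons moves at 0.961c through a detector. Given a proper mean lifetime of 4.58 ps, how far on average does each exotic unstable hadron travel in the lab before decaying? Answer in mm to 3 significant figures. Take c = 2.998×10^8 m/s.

γ = 1/√(1 − 0.961²) = 3.6160
Dilated lifetime: Δt = γτ₀ = 3.6160 × 4.58 ps = 16.561 ps
d = vΔt = 0.961c × 16.561 ps = 2.8811×10^8 m/s × 1.6561×10^-11 s = 4.77 mm

d ≈ 4.77 mm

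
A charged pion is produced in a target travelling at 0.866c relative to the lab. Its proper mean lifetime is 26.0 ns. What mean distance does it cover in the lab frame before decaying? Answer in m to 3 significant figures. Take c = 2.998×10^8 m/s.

γ = 1/√(1 − 0.866²) = 1.9998
Dilated lifetime: Δt = γτ₀ = 1.9998 × 26.0 ns = 51.995 ns
d = vΔt = 0.866c × 51.995 ns = 2.5963×10^8 m/s × 5.1995×10^-8 s = 13.5 m

d ≈ 13.5 m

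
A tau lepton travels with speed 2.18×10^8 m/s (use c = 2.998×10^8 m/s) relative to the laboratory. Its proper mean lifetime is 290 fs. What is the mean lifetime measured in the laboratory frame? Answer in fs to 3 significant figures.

Δt ≈ 422 fs

β = v/c = 2.18×10^8 / 2.998×10^8 = 0.72715
γ = 1/√(1 − 0.72715²) = 1.4567
Time dilation: Δt = γτ₀ = 1.4567 × 290 fs = 422 fs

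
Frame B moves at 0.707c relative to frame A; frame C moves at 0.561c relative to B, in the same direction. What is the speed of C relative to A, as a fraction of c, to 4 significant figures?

Compose boost 2: (0.561 + 0.707)/(1 + 0.561×0.707) = 1.268/1.39663 = 0.9079

u ≈ 0.9079c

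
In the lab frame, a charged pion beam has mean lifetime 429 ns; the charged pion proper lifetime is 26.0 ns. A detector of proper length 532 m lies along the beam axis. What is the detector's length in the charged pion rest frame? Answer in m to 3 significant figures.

L ≈ 32.2 m

Time dilation ⇒ γ = Δt/τ₀ = 429/26.0 = 16.500
Length contraction: L = L₀/γ = 532/16.500 = 32.2 m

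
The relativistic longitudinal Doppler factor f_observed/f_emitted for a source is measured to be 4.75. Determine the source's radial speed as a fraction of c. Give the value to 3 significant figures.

β ≈ 0.915

f_obs/f_src = √((1+β)/(1−β)) = 4.75  ⇒  (1+β)/(1−β) = 22.562
β = |1 − D²|/(1 + D²) = |1 − 22.562|/(1 + 22.562) = 0.915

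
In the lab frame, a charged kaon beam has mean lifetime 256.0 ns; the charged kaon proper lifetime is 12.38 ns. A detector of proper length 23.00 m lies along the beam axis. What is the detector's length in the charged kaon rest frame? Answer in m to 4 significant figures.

Time dilation ⇒ γ = Δt/τ₀ = 256.0/12.38 = 20.6785
Length contraction: L = L₀/γ = 23.00/20.6785 = 1.112 m

L ≈ 1.112 m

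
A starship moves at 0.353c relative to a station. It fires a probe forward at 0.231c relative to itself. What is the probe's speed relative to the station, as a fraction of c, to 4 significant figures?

u ≈ 0.5400c

Relativistic velocity addition: u = (u' + v)/(1 + u'v/c²)
= (0.231 + 0.353)/(1 + 0.231×0.353) = 0.5840/1.08154 = 0.5400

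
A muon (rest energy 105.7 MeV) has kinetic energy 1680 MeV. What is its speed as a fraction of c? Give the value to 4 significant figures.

γ = 1 + K/(m₀c²) = 1 + 1680/105.7 = 16.8940
β = √(1 − 1/γ²) = 0.9982

β ≈ 0.9982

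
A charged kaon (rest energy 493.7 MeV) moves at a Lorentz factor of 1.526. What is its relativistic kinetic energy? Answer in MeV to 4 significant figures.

γ = 1.526 (given)
K = (γ − 1)m₀c² = (1.526 − 1) × 493.7 MeV = 0.526000 × 493.7 MeV = 259.7 MeV

K ≈ 259.7 MeV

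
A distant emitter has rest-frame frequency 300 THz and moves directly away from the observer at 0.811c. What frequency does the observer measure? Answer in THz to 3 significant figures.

Relativistic Doppler: f_obs = f_src √((1−β)/(1+β))
= 300 × √(0.18900/1.8110) = 300 × 0.32305 = 96.9 THz

f_obs ≈ 96.9 THz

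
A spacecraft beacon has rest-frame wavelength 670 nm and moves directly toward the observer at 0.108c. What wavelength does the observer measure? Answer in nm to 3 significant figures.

λ_obs ≈ 601 nm

Relativistic Doppler: λ_obs = λ_src √((1−β)/(1+β))
= 670 × √(0.89200/1.1080) = 670 × 0.89725 = 601 nm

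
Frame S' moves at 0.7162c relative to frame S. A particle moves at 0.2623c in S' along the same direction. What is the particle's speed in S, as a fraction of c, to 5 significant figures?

u ≈ 0.82375c

Relativistic velocity addition: u = (u' + v)/(1 + u'v/c²)
= (0.2623 + 0.7162)/(1 + 0.2623×0.7162) = 0.97850/1.187859 = 0.82375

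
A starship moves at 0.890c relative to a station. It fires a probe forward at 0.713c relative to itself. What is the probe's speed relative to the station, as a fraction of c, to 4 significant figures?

Relativistic velocity addition: u = (u' + v)/(1 + u'v/c²)
= (0.713 + 0.890)/(1 + 0.713×0.890) = 1.603/1.63457 = 0.9807

u ≈ 0.9807c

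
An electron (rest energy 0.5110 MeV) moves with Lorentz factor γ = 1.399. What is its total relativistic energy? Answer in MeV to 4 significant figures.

E ≈ 0.7149 MeV

γ = 1.399 (given)
E = γm₀c² = 1.399 × 0.5110 MeV = 0.7149 MeV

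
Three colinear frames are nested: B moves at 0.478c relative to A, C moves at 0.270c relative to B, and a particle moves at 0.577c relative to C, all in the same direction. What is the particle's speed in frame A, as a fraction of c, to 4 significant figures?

u ≈ 0.8967c

Compose boost 2: (0.270 + 0.478)/(1 + 0.270×0.478) = 0.7480/1.12906 = 0.662498
Compose boost 3: (0.577 + 0.662498)/(1 + 0.577×0.662498) = 1.23950/1.38226 = 0.8967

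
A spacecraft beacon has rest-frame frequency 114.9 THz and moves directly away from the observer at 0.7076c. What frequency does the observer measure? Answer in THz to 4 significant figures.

Relativistic Doppler: f_obs = f_src √((1−β)/(1+β))
= 114.9 × √(0.292400/1.70760) = 114.9 × 0.413805 = 47.55 THz

f_obs ≈ 47.55 THz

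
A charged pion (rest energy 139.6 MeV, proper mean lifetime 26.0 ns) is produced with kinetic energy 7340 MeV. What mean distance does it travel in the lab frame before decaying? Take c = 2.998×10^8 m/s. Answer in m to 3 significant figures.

γ = 1 + K/(m₀c²) = 1 + 7340/139.6 = 53.579
β = √(1 − 1/γ²) = 0.99983
Dilated lifetime: γτ₀ = 53.579 × 26.0 ns = 1393.0 ns
d = βc·γτ₀ = 0.99983 × (2.998×10^8 m/s) × 1.3930×10^-6 s = 418 m

d ≈ 418 m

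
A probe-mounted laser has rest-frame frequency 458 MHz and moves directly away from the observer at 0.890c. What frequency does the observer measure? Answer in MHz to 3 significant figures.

f_obs ≈ 110 MHz

Relativistic Doppler: f_obs = f_src √((1−β)/(1+β))
= 458 × √(0.11000/1.8900) = 458 × 0.24125 = 110 MHz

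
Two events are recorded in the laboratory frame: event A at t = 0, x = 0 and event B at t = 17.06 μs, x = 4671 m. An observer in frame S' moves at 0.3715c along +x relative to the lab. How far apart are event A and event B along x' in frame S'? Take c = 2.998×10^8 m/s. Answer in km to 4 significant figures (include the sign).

γ = 1/√(1 − 0.3715²) = 1.07708
Δx' = γ(Δx − vΔt) = 1.07708 × (4671 m − 0.3715×(2.998×10^8 m/s)×17.06×10^-6 s)
= 1.07708 × (2770.93 m) = 2.985 km

Δx' ≈ 2.985 km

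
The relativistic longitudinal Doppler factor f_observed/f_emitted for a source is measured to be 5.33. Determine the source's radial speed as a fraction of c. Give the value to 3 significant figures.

β ≈ 0.932

f_obs/f_src = √((1+β)/(1−β)) = 5.33  ⇒  (1+β)/(1−β) = 28.409
β = |1 − D²|/(1 + D²) = |1 − 28.409|/(1 + 28.409) = 0.932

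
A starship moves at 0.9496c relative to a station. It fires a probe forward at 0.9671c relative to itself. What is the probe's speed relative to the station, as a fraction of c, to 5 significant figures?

u ≈ 0.99914c

Relativistic velocity addition: u = (u' + v)/(1 + u'v/c²)
= (0.9671 + 0.9496)/(1 + 0.9671×0.9496) = 1.9167/1.918358 = 0.99914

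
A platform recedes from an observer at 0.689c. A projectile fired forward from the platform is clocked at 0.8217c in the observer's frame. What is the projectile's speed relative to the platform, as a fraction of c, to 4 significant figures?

Inverse velocity addition: u' = (u − v)/(1 − uv/c²)
= (0.8217 − 0.689)/(1 − 0.8217×0.689) = 0.1327/0.433849 = 0.3059

u' ≈ 0.3059c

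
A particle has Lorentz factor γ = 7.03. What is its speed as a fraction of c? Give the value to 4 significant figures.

β ≈ 0.9898

β = √(1 − 1/γ²) = √(1 − 1/7.03²) = √(0.979766) = 0.9898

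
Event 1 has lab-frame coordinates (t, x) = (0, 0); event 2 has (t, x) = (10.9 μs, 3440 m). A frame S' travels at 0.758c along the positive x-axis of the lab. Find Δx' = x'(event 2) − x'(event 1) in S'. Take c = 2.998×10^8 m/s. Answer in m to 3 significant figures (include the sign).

γ = 1/√(1 − 0.758²) = 1.5331
Δx' = γ(Δx − vΔt) = 1.5331 × (3440 m − 0.758×(2.998×10^8 m/s)×10.9×10^-6 s)
= 1.5331 × (962.99 m) = 1480 m

Δx' ≈ 1480 m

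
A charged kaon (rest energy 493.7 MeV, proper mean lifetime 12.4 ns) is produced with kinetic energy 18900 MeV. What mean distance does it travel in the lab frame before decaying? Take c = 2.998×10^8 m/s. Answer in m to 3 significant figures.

γ = 1 + K/(m₀c²) = 1 + 18900/493.7 = 39.282
β = √(1 − 1/γ²) = 0.99968
Dilated lifetime: γτ₀ = 39.282 × 12.4 ns = 487.10 ns
d = βc·γτ₀ = 0.99968 × (2.998×10^8 m/s) × 4.8710×10^-7 s = 146 m

d ≈ 146 m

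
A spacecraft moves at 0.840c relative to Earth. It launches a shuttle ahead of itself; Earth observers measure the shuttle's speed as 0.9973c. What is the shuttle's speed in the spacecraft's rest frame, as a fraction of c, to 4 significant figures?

u' ≈ 0.9694c

Inverse velocity addition: u' = (u − v)/(1 − uv/c²)
= (0.9973 − 0.840)/(1 − 0.9973×0.840) = 0.1573/0.162268 = 0.9694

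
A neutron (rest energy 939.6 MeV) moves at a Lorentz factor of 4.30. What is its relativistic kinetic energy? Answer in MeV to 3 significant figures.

K ≈ 3100 MeV

γ = 4.30 (given)
K = (γ − 1)m₀c² = (4.30 − 1) × 939.6 MeV = 3.3000 × 939.6 MeV = 3100 MeV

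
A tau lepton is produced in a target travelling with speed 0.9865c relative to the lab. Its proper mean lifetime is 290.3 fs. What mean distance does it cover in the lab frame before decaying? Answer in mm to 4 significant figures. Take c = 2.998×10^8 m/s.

γ = 1/√(1 − 0.9865²) = 6.10645
Dilated lifetime: Δt = γτ₀ = 6.10645 × 290.3 fs = 1772.70 fs
d = vΔt = 0.9865c × 1772.70 fs = 2.95753×10^8 m/s × 1.77270×10^-12 s = 0.5243 mm

d ≈ 0.5243 mm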